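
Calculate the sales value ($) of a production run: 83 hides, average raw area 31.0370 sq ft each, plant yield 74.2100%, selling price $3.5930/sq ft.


Raw_total = N * avg_area = 83 * 31.0370 = 2576.0710 sq ft
Finished = Raw_total * yield / 100 = 2576.0710 * 74.2100 / 100 = 1911.7023 sq ft
Value = Finished * price = 1911.7023 * 3.5930 = 6868.7463 $


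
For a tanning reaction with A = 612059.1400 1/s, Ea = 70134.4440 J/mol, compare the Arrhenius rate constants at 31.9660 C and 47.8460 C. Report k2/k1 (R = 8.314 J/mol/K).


T1 = 31.9660 + 273.15 = 305.1160 K; T2 = 47.8460 + 273.15 = 320.9960 K
k1 = A * exp(-Ea/(R*T1)) = 612059.1400 * exp(-70134.4440/(8.314*305.1160)) = 6.0204e-07 1/s
k2 = A * exp(-Ea/(R*T2)) = 612059.1400 * exp(-70134.4440/(8.314*320.9960)) = 2.3639e-06 1/s
k2/k1 = 2.3639e-06 / 6.0204e-07 = 3.9265


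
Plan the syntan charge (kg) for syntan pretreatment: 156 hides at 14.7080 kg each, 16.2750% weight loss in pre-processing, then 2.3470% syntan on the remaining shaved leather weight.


Total_raw = N * avg_wt = 156 * 14.7080 = 2294.4480 kg
Substrate = Total_raw * (1 - loss/100) = 2294.4480 * (1 - 16.2750/100) = 1921.0266 kg
Syntan = Substrate * pct / 100 = 1921.0266 * 2.3470 / 100 = 45.0865 kg


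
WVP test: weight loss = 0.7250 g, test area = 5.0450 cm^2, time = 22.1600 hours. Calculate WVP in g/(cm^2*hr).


Formula: WVP = loss / (area * time)
Substituting: WVP = 0.7250 / (5.0450 * 22.1600)
Result: 0.00648496 g/(cm^2*hr)


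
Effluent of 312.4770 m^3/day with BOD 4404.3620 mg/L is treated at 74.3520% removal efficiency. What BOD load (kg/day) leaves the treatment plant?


Load_in = volume * conc / 1000 = 312.4770 * 4404.3620 / 1000 = 1376.2618 kg/day
Removed = Load_in * eff / 100 = 1376.2618 * 74.3520 / 100 = 1023.2782 kg/day
Load_out = Load_in - Removed = 1376.2618 - 1023.2782 = 352.9836 kg/day


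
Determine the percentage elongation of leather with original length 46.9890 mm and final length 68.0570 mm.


Formula: Elongation = (Lf - L0) / L0 * 100
Substituting: Elongation = (68.0570 - 46.9890) / 46.9890 * 100
Result: 44.8360 %


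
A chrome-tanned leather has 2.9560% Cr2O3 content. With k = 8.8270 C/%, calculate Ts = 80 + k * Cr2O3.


Formula: Ts = 80 + k * Cr2O3
Substituting: Ts = 80 + 8.8270 * 2.9560
Result: 106.0926 C


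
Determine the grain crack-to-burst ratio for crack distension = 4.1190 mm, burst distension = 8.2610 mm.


Formula: Ratio = crack / burst
Substituting: Ratio = 4.1190 / 8.2610
Result: 0.4986


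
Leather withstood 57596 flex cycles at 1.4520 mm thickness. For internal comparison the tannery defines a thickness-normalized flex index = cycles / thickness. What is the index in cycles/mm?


Formula: Index = cycles / thickness
Substituting: Index = 57596 / 1.4520
Result: 39666.6667 cycles/mm


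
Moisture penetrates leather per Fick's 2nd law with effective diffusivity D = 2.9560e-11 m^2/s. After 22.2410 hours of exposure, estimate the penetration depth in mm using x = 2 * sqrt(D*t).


t = 22.2410 hr * 3600 = 80067.6000 s
D * t = 2.9560e-11 * 80067.6000 = 2.3668e-06
x = 2 * sqrt(D*t) = 2 * sqrt(2.3668e-06) = 0.00307688 m = 3.0769 mm


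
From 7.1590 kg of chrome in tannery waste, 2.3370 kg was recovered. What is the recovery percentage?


Formula: Recovery = recovered / input * 100
Substituting: Recovery = 2.3370 / 7.1590 * 100
Result: 32.6442 %


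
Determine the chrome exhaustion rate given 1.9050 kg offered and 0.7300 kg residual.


Formula: Uptake = (offered - residual) / offered * 100
Substituting: Uptake = (1.9050 - 0.7300) / 1.9050 * 100
Result: 61.6798 %


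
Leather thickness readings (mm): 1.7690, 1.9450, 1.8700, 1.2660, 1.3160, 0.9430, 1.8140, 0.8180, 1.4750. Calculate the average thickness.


Formula: Average = sum / n
Substituting: Average = 13.2160 / 9
Result: 1.4684 mm


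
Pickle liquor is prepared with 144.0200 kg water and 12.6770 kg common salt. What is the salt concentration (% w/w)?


Formula: Conc = salt / (water + salt) * 100
Substituting: Conc = 12.6770 / (144.0200 + 12.6770) * 100
Result: 8.0901 %


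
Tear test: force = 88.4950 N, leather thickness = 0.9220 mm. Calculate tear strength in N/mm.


Formula: Tear strength = force / thickness
Substituting: Tear strength = 88.4950 / 0.9220
Result: 95.9816 N/mm


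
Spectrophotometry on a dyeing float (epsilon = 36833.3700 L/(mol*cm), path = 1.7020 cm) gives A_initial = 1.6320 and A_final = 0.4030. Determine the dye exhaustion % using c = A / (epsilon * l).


c_initial = A_i / (epsilon * l) = 1.6320 / (36833.3700 * 1.7020) = 2.6033e-05 mol/L
c_final = A_f / (epsilon * l) = 0.4030 / (36833.3700 * 1.7020) = 6.4284e-06 mol/L
Exhaustion = (c_initial - c_final) / c_initial * 100 = (2.6033e-05 - 6.4284e-06) / 2.6033e-05 * 100 = 75.3064 %


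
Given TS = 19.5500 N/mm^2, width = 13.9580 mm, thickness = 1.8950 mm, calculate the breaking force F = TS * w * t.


Formula: F = TS * w * t
Substituting: F = 19.5500 * 13.9580 * 1.8950
Result: 517.1055 N


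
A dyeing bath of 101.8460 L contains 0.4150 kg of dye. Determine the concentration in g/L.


Formula: Conc = dye_mass(kg) / volume(L) * 1000
Substituting: Conc = 0.4150 / 101.8460 * 1000
Result: 4.0748 g/L


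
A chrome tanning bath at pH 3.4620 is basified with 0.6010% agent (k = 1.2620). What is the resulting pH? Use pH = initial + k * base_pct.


Formula: pH_final = pH_initial + k * base_pct
Substituting: pH_final = 3.4620 + 1.2620 * 0.6010
Result: 4.2205


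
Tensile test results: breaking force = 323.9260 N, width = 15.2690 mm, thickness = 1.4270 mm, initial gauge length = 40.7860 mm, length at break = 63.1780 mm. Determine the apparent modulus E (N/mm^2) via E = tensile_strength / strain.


TS = F / (w * t) = 323.9260 / (15.2690 * 1.4270) = 14.8666 N/mm^2
strain = (Lf - L0) / L0 = (63.1780 - 40.7860) / 40.7860 = 0.5490
E = TS / strain = 14.8666 / 0.5490 = 27.0788 N/mm^2


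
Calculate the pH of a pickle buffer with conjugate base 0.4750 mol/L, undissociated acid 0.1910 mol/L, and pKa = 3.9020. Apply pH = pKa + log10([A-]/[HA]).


ratio = [A-] / [HA] = 0.4750 / 0.1910 = 2.4869
log10(ratio) = 0.3957
pH = pKa + log10(ratio) = 3.9020 + 0.3957 = 4.2977


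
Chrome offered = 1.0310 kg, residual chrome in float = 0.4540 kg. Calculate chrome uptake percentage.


Formula: Uptake = (offered - residual) / offered * 100
Substituting: Uptake = (1.0310 - 0.4540) / 1.0310 * 100
Result: 55.9651 %


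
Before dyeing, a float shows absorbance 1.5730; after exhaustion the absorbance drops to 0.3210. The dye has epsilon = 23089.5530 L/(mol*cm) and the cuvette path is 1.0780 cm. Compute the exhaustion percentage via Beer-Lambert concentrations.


c_initial = A_i / (epsilon * l) = 1.5730 / (23089.5530 * 1.0780) = 6.3197e-05 mol/L
c_final = A_f / (epsilon * l) = 0.3210 / (23089.5530 * 1.0780) = 1.2896e-05 mol/L
Exhaustion = (c_initial - c_final) / c_initial * 100 = (6.3197e-05 - 1.2896e-05) / 6.3197e-05 * 100 = 79.5931 %


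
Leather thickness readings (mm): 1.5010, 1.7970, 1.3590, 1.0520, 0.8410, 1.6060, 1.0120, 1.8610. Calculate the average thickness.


Formula: Average = sum / n
Substituting: Average = 11.0290 / 8
Result: 1.3786 mm


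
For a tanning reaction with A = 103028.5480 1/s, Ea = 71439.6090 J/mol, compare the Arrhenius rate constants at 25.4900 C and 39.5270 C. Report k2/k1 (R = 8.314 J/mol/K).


T1 = 25.4900 + 273.15 = 298.6400 K; T2 = 39.5270 + 273.15 = 312.6770 K
k1 = A * exp(-Ea/(R*T1)) = 103028.5480 * exp(-71439.6090/(8.314*298.6400)) = 3.2894e-08 1/s
k2 = A * exp(-Ea/(R*T2)) = 103028.5480 * exp(-71439.6090/(8.314*312.6770)) = 1.1970e-07 1/s
k2/k1 = 1.1970e-07 / 3.2894e-08 = 3.6389


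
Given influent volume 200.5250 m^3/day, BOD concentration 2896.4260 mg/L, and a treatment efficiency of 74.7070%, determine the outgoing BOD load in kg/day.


Load_in = volume * conc / 1000 = 200.5250 * 2896.4260 / 1000 = 580.8058 kg/day
Removed = Load_in * eff / 100 = 580.8058 * 74.7070 / 100 = 433.9026 kg/day
Load_out = Load_in - Removed = 580.8058 - 433.9026 = 146.9032 kg/day


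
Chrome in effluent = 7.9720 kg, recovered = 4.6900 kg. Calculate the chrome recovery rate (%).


Formula: Recovery = recovered / input * 100
Substituting: Recovery = 4.6900 / 7.9720 * 100
Result: 58.8309 %


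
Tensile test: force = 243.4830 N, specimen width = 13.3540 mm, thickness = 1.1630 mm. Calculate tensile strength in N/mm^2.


Formula: TS = force / (width * thickness)
Substituting: TS = 243.4830 / (13.3540 * 1.1630)
Result: 15.6775 N/mm^2


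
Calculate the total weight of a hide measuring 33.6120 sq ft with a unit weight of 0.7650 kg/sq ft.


Formula: Weight = area * weight_per_sqft
Substituting: Weight = 33.6120 * 0.7650
Result: 25.7132 kg


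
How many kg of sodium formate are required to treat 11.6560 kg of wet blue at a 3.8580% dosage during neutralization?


Formula: Neutralizer = substrate * pct / 100
Substituting: Neutralizer = 11.6560 * 3.8580 / 100
Result: 0.4497 kg


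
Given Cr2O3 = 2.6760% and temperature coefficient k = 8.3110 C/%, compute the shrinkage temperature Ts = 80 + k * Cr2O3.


Formula: Ts = 80 + k * Cr2O3
Substituting: Ts = 80 + 8.3110 * 2.6760
Result: 102.2402 C


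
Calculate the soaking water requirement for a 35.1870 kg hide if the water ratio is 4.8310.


Formula: Water = hide_weight * ratio
Substituting: Water = 35.1870 * 4.8310
Result: 169.9884 kg


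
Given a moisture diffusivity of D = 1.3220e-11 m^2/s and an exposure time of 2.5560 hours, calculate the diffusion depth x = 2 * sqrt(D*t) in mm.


t = 2.5560 hr * 3600 = 9201.6000 s
D * t = 1.3220e-11 * 9201.6000 = 1.2165e-07
x = 2 * sqrt(D*t) = 2 * sqrt(1.2165e-07) = 6.9755e-04 m = 0.6976 mm


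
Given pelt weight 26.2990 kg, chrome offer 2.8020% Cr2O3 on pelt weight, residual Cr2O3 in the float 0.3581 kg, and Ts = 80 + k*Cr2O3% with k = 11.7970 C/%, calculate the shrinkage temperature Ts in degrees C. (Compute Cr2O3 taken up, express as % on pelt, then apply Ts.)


Offered = pelt * offer_pct / 100 = 26.2990 * 2.8020 / 100 = 0.7369 kg
Uptake = offered - residual = 0.7369 - 0.3581 = 0.3788 kg
Cr2O3% on pelt = uptake / pelt * 100 = 0.3788 / 26.2990 * 100 = 1.4404 %
Ts = 80 + k * Cr2O3% = 80 + 11.7970 * 1.4404 = 96.9918 C


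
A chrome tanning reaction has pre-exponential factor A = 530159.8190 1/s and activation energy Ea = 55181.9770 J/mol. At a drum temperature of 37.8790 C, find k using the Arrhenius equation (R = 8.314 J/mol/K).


T_K = T_C + 273.15 = 37.8790 + 273.15 = 311.0290 K
exponent = -Ea / (R * T_K) = -55181.9770 / (8.314 * 311.0290) = -21.3396
k = A * exp(exponent) = 530159.8190 * exp(-21.3396) = 2.8624e-04 1/s


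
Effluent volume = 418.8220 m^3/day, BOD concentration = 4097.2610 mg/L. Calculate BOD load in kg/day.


Formula: BOD_load = volume * conc / 1000
Substituting: BOD_load = 418.8220 * 4097.2610 / 1000
Result: 1716.0230 kg/day


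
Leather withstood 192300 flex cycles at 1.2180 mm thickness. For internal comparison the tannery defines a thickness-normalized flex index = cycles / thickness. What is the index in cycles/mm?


Formula: Index = cycles / thickness
Substituting: Index = 192300 / 1.2180
Result: 157881.7734 cycles/mm


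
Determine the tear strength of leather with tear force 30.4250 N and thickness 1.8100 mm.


Formula: Tear strength = force / thickness
Substituting: Tear strength = 30.4250 / 1.8100
Result: 16.8094 N/mm


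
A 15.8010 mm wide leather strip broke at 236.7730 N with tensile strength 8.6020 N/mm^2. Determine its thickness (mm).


Formula: t = F / (TS * w)
Substituting: t = 236.7730 / (8.6020 * 15.8010)
Result: 1.7420 mm


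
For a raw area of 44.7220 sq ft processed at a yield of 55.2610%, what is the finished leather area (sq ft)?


Formula: finished = raw * yield / 100
Substituting: finished = 44.7220 * 55.2610 / 100
Result: 24.7138 sq ft


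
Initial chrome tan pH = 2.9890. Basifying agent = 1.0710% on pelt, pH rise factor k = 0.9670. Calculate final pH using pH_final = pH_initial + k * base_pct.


Formula: pH_final = pH_initial + k * base_pct
Substituting: pH_final = 2.9890 + 0.9670 * 1.0710
Result: 4.0247


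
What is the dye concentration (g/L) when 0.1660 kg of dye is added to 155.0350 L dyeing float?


Formula: Conc = dye_mass(kg) / volume(L) * 1000
Substituting: Conc = 0.1660 / 155.0350 * 1000
Result: 1.0707 g/L


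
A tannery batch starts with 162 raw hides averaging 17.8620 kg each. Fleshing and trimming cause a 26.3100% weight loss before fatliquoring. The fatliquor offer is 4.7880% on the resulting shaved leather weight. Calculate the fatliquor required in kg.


Total_raw = N * avg_wt = 162 * 17.8620 = 2893.6440 kg
Substrate = Total_raw * (1 - loss/100) = 2893.6440 * (1 - 26.3100/100) = 2132.3263 kg
Fat = Substrate * pct / 100 = 2132.3263 * 4.7880 / 100 = 102.0958 kg


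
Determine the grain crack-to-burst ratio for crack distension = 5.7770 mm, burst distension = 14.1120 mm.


Formula: Ratio = crack / burst
Substituting: Ratio = 5.7770 / 14.1120
Result: 0.4094


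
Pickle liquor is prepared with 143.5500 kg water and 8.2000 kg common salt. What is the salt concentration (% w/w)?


Formula: Conc = salt / (water + salt) * 100
Substituting: Conc = 8.2000 / (143.5500 + 8.2000) * 100
Result: 5.4036 %


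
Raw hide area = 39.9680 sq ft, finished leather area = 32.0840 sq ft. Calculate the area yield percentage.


Formula: Yield = finished / raw * 100
Substituting: Yield = 32.0840 / 39.9680 * 100
Result: 80.2742 %


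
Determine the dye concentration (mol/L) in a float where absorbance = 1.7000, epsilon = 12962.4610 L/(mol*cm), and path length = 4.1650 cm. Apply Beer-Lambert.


Formula: c = A / (epsilon * l)
Substituting: c = 1.7000 / (12962.4610 * 4.1650)
Result: 3.1488e-05 mol/L


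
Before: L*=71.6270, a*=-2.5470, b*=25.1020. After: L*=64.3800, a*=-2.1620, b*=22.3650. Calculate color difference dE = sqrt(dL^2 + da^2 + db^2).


dL = -7.2470, da = 0.3850, db = -2.7370
dE = sqrt((-7.2470)^2 + 0.3850^2 + (-2.7370)^2) = 7.7562


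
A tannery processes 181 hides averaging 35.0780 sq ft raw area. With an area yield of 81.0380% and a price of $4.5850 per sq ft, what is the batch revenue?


Raw_total = N * avg_area = 181 * 35.0780 = 6349.1180 sq ft
Finished = Raw_total * yield / 100 = 6349.1180 * 81.0380 / 100 = 5145.1982 sq ft
Value = Finished * price = 5145.1982 * 4.5850 = 23590.7340 $


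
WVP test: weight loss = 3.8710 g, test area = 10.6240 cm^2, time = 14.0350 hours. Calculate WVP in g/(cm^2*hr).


Formula: WVP = loss / (area * time)
Substituting: WVP = 3.8710 / (10.6240 * 14.0350)
Result: 0.0259611 g/(cm^2*hr)


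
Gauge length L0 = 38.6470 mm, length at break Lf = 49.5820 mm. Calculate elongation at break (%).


Formula: Elongation = (Lf - L0) / L0 * 100
Substituting: Elongation = (49.5820 - 38.6470) / 38.6470 * 100
Result: 28.2946 %


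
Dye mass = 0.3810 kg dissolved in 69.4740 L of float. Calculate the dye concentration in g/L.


Formula: Conc = dye_mass(kg) / volume(L) * 1000
Substituting: Conc = 0.3810 / 69.4740 * 1000
Result: 5.4841 g/L


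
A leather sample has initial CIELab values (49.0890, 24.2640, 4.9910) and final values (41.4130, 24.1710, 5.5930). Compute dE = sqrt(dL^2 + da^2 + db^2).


dL = -7.6760, da = -0.093, db = 0.6020
dE = sqrt((-7.6760)^2 + (-0.093)^2 + 0.6020^2) = 7.7001


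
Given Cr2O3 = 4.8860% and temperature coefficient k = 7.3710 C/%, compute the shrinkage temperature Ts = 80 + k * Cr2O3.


Formula: Ts = 80 + k * Cr2O3
Substituting: Ts = 80 + 7.3710 * 4.8860
Result: 116.0147 C


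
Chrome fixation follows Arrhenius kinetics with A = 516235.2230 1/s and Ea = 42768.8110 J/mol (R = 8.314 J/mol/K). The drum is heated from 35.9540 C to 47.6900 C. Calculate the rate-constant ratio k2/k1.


T1 = 35.9540 + 273.15 = 309.1040 K; T2 = 47.6900 + 273.15 = 320.8400 K
k1 = A * exp(-Ea/(R*T1)) = 516235.2230 * exp(-42768.8110/(8.314*309.1040)) = 0.0305634 1/s
k2 = A * exp(-Ea/(R*T2)) = 516235.2230 * exp(-42768.8110/(8.314*320.8400)) = 0.05618 1/s
k2/k1 = 0.05618 / 0.0305634 = 1.8381


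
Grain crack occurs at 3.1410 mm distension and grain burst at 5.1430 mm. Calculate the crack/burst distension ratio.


Formula: Ratio = crack / burst
Substituting: Ratio = 3.1410 / 5.1430
Result: 0.6107


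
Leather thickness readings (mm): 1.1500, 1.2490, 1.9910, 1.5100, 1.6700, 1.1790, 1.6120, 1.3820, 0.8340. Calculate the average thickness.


Formula: Average = sum / n
Substituting: Average = 12.5770 / 9
Result: 1.3974 mm


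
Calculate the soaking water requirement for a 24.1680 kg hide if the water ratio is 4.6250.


Formula: Water = hide_weight * ratio
Substituting: Water = 24.1680 * 4.6250
Result: 111.7770 kg


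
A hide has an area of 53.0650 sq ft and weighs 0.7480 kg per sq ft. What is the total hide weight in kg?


Formula: Weight = area * weight_per_sqft
Substituting: Weight = 53.0650 * 0.7480
Result: 39.6926 kg


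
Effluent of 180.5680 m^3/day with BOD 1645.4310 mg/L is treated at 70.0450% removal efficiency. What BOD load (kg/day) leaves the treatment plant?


Load_in = volume * conc / 1000 = 180.5680 * 1645.4310 / 1000 = 297.1122 kg/day
Removed = Load_in * eff / 100 = 297.1122 * 70.0450 / 100 = 208.1122 kg/day
Load_out = Load_in - Removed = 297.1122 - 208.1122 = 89.0000 kg/day


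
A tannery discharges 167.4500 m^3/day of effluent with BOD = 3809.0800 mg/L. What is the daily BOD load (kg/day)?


Formula: BOD_load = volume * conc / 1000
Substituting: BOD_load = 167.4500 * 3809.0800 / 1000
Result: 637.8304 kg/day


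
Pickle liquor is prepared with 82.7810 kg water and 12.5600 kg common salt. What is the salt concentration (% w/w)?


Formula: Conc = salt / (water + salt) * 100
Substituting: Conc = 12.5600 / (82.7810 + 12.5600) * 100
Result: 13.1738 %


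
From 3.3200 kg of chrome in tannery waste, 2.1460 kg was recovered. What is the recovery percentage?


Formula: Recovery = recovered / input * 100
Substituting: Recovery = 2.1460 / 3.3200 * 100
Result: 64.6386 %


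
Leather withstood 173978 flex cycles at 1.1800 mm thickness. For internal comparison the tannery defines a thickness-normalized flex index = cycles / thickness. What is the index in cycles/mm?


Formula: Index = cycles / thickness
Substituting: Index = 173978 / 1.1800
Result: 147438.9831 cycles/mm


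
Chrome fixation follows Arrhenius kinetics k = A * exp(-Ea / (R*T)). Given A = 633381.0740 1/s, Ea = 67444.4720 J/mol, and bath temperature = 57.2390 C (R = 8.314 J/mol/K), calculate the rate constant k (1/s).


T_K = T_C + 273.15 = 57.2390 + 273.15 = 330.3890 K
exponent = -Ea / (R * T_K) = -67444.4720 / (8.314 * 330.3890) = -24.5534
k = A * exp(exponent) = 633381.0740 * exp(-24.5534) = 1.3749e-05 1/s


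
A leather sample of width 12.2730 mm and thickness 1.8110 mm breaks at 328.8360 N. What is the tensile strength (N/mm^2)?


Formula: TS = force / (width * thickness)
Substituting: TS = 328.8360 / (12.2730 * 1.8110)
Result: 14.7948 N/mm^2


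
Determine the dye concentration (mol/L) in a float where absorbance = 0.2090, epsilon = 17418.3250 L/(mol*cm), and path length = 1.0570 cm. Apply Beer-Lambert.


Formula: c = A / (epsilon * l)
Substituting: c = 0.2090 / (17418.3250 * 1.0570)
Result: 1.1352e-05 mol/L


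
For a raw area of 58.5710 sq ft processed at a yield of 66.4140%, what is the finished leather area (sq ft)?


Formula: finished = raw * yield / 100
Substituting: finished = 58.5710 * 66.4140 / 100
Result: 38.8993 sq ft


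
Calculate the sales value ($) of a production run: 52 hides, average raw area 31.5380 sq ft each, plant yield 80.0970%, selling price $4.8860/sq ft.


Raw_total = N * avg_area = 52 * 31.5380 = 1639.9760 sq ft
Finished = Raw_total * yield / 100 = 1639.9760 * 80.0970 / 100 = 1313.5716 sq ft
Value = Finished * price = 1313.5716 * 4.8860 = 6418.1107 $


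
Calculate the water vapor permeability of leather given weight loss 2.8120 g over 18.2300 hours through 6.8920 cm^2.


Formula: WVP = loss / (area * time)
Substituting: WVP = 2.8120 / (6.8920 * 18.2300)
Result: 0.0223812 g/(cm^2*hr)


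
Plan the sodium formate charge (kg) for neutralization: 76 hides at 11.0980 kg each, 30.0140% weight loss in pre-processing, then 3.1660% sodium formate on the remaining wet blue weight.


Total_raw = N * avg_wt = 76 * 11.0980 = 843.4480 kg
Substrate = Total_raw * (1 - loss/100) = 843.4480 * (1 - 30.0140/100) = 590.2955 kg
Neutralizer = Substrate * pct / 100 = 590.2955 * 3.1660 / 100 = 18.6888 kg


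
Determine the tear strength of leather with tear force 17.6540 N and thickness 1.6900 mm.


Formula: Tear strength = force / thickness
Substituting: Tear strength = 17.6540 / 1.6900
Result: 10.4462 N/mm


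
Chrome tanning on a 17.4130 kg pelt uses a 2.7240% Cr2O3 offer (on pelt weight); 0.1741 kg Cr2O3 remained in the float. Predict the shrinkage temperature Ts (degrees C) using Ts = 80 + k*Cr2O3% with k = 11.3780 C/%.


Offered = pelt * offer_pct / 100 = 17.4130 * 2.7240 / 100 = 0.4743 kg
Uptake = offered - residual = 0.4743 - 0.1741 = 0.3002 kg
Cr2O3% on pelt = uptake / pelt * 100 = 0.3002 / 17.4130 * 100 = 1.7242 %
Ts = 80 + k * Cr2O3% = 80 + 11.3780 * 1.7242 = 99.6176 C


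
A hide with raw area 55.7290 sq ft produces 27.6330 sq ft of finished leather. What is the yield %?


Formula: Yield = finished / raw * 100
Substituting: Yield = 27.6330 / 55.7290 * 100
Result: 49.5846 %


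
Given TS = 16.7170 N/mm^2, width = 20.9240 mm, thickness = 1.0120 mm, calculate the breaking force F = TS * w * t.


Formula: F = TS * w * t
Substituting: F = 16.7170 * 20.9240 * 1.0120
Result: 353.9839 N


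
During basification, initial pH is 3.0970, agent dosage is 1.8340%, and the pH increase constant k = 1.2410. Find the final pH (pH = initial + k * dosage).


Formula: pH_final = pH_initial + k * base_pct
Substituting: pH_final = 3.0970 + 1.2410 * 1.8340
Result: 5.3730


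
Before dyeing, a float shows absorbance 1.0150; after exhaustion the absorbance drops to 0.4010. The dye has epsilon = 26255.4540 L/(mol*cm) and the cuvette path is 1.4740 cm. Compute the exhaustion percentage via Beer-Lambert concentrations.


c_initial = A_i / (epsilon * l) = 1.0150 / (26255.4540 * 1.4740) = 2.6227e-05 mol/L
c_final = A_f / (epsilon * l) = 0.4010 / (26255.4540 * 1.4740) = 1.0362e-05 mol/L
Exhaustion = (c_initial - c_final) / c_initial * 100 = (2.6227e-05 - 1.0362e-05) / 2.6227e-05 * 100 = 60.4926 %


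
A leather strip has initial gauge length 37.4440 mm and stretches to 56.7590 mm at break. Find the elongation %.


Formula: Elongation = (Lf - L0) / L0 * 100
Substituting: Elongation = (56.7590 - 37.4440) / 37.4440 * 100
Result: 51.5837 %


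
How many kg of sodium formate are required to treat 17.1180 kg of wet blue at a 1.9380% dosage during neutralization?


Formula: Neutralizer = substrate * pct / 100
Substituting: Neutralizer = 17.1180 * 1.9380 / 100
Result: 0.3317 kg


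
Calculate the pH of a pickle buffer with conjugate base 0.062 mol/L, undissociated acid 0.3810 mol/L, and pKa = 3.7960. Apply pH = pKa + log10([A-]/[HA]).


ratio = [A-] / [HA] = 0.062 / 0.3810 = 0.1627
log10(ratio) = -0.7885
pH = pKa + log10(ratio) = 3.7960 - 0.7885 = 3.0075


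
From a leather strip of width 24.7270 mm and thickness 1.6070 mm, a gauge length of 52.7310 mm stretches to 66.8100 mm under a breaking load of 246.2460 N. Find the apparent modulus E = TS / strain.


TS = F / (w * t) = 246.2460 / (24.7270 * 1.6070) = 6.1970 N/mm^2
strain = (Lf - L0) / L0 = (66.8100 - 52.7310) / 52.7310 = 0.2670
E = TS / strain = 6.1970 / 0.2670 = 23.2101 N/mm^2


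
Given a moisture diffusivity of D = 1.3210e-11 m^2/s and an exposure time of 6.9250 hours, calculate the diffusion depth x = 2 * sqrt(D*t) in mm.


t = 6.9250 hr * 3600 = 24930.0000 s
D * t = 1.3210e-11 * 24930.0000 = 3.2933e-07
x = 2 * sqrt(D*t) = 2 * sqrt(3.2933e-07) = 0.00114774 m = 1.1477 mm


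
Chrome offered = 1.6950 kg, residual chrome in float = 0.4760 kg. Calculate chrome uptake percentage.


Formula: Uptake = (offered - residual) / offered * 100
Substituting: Uptake = (1.6950 - 0.4760) / 1.6950 * 100
Result: 71.9174 %


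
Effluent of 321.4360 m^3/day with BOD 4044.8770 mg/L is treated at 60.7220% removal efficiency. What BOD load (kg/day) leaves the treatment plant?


Load_in = volume * conc / 1000 = 321.4360 * 4044.8770 / 1000 = 1300.1691 kg/day
Removed = Load_in * eff / 100 = 1300.1691 * 60.7220 / 100 = 789.4887 kg/day
Load_out = Load_in - Removed = 1300.1691 - 789.4887 = 510.6804 kg/day


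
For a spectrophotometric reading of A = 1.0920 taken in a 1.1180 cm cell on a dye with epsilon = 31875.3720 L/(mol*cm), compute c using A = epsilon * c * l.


Formula: c = A / (epsilon * l)
Substituting: c = 1.0920 / (31875.3720 * 1.1180)
Result: 3.0643e-05 mol/L


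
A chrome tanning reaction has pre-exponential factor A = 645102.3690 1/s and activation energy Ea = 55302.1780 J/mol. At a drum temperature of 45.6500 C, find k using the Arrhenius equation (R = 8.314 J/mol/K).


T_K = T_C + 273.15 = 45.6500 + 273.15 = 318.8000 K
exponent = -Ea / (R * T_K) = -55302.1780 / (8.314 * 318.8000) = -20.8648
k = A * exp(exponent) = 645102.3690 * exp(-20.8648) = 5.5997e-04 1/s


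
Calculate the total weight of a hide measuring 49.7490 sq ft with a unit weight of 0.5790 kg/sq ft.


Formula: Weight = area * weight_per_sqft
Substituting: Weight = 49.7490 * 0.5790
Result: 28.8047 kg


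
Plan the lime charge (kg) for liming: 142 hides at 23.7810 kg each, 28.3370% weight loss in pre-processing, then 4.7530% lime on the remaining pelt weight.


Total_raw = N * avg_wt = 142 * 23.7810 = 3376.9020 kg
Substrate = Total_raw * (1 - loss/100) = 3376.9020 * (1 - 28.3370/100) = 2419.9893 kg
Lime = Substrate * pct / 100 = 2419.9893 * 4.7530 / 100 = 115.0221 kg


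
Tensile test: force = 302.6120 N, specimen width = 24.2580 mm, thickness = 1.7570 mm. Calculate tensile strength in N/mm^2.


Formula: TS = force / (width * thickness)
Substituting: TS = 302.6120 / (24.2580 * 1.7570)
Result: 7.1000 N/mm^2


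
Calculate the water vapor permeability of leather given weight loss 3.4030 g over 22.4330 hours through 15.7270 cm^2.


Formula: WVP = loss / (area * time)
Substituting: WVP = 3.4030 / (15.7270 * 22.4330)
Result: 0.00964559 g/(cm^2*hr)


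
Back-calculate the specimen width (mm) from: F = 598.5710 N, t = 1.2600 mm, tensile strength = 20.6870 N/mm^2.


Formula: w = F / (TS * t)
Substituting: w = 598.5710 / (20.6870 * 1.2600)
Result: 22.9640 mm


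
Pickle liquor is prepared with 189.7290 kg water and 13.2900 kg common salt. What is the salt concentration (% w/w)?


Formula: Conc = salt / (water + salt) * 100
Substituting: Conc = 13.2900 / (189.7290 + 13.2900) * 100
Result: 6.5462 %


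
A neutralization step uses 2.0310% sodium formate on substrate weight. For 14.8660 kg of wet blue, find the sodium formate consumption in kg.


Formula: Neutralizer = substrate * pct / 100
Substituting: Neutralizer = 14.8660 * 2.0310 / 100
Result: 0.3019 kg


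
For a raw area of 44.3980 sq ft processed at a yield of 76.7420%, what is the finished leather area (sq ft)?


Formula: finished = raw * yield / 100
Substituting: finished = 44.3980 * 76.7420 / 100
Result: 34.0719 sq ft


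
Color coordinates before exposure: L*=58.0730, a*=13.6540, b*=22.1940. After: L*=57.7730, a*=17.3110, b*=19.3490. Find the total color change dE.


dL = -0.3000, da = 3.6570, db = -2.8450
dE = sqrt((-0.3000)^2 + 3.6570^2 + (-2.8450)^2) = 4.6430


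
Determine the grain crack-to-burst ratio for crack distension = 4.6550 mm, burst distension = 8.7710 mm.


Formula: Ratio = crack / burst
Substituting: Ratio = 4.6550 / 8.7710
Result: 0.5307


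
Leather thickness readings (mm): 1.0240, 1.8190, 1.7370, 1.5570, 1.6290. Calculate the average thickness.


Formula: Average = sum / n
Substituting: Average = 7.7660 / 5
Result: 1.5532 mm


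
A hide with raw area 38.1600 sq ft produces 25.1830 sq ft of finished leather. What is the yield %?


Formula: Yield = finished / raw * 100
Substituting: Yield = 25.1830 / 38.1600 * 100
Result: 65.9932 %


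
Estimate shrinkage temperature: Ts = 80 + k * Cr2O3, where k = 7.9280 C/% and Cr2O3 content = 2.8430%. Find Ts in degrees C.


Formula: Ts = 80 + k * Cr2O3
Substituting: Ts = 80 + 7.9280 * 2.8430
Result: 102.5393 C


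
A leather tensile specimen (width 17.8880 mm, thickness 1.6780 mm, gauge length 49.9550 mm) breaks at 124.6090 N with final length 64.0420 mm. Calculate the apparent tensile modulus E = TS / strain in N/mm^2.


TS = F / (w * t) = 124.6090 / (17.8880 * 1.6780) = 4.1514 N/mm^2
strain = (Lf - L0) / L0 = (64.0420 - 49.9550) / 49.9550 = 0.2820
E = TS / strain = 4.1514 / 0.2820 = 14.7216 N/mm^2


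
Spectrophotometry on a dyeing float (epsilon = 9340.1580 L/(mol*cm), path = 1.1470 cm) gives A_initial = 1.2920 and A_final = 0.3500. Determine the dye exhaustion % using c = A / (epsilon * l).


c_initial = A_i / (epsilon * l) = 1.2920 / (9340.1580 * 1.1470) = 1.2060e-04 mol/L
c_final = A_f / (epsilon * l) = 0.3500 / (9340.1580 * 1.1470) = 3.2670e-05 mol/L
Exhaustion = (c_initial - c_final) / c_initial * 100 = (1.2060e-04 - 3.2670e-05) / 1.2060e-04 * 100 = 72.9102 %


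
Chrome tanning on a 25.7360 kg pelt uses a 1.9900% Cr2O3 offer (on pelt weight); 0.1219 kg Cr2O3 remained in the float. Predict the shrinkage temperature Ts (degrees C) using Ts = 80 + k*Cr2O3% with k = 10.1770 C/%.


Offered = pelt * offer_pct / 100 = 25.7360 * 1.9900 / 100 = 0.5121 kg
Uptake = offered - residual = 0.5121 - 0.1219 = 0.3902 kg
Cr2O3% on pelt = uptake / pelt * 100 = 0.3902 / 25.7360 * 100 = 1.5163 %
Ts = 80 + k * Cr2O3% = 80 + 10.1770 * 1.5163 = 95.4318 C


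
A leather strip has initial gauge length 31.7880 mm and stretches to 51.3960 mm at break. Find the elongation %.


Formula: Elongation = (Lf - L0) / L0 * 100
Substituting: Elongation = (51.3960 - 31.7880) / 31.7880 * 100
Result: 61.6837 %


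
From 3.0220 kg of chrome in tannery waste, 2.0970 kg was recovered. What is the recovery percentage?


Formula: Recovery = recovered / input * 100
Substituting: Recovery = 2.0970 / 3.0220 * 100
Result: 69.3911 %


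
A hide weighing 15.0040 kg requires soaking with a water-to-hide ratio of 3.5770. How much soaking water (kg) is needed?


Formula: Water = hide_weight * ratio
Substituting: Water = 15.0040 * 3.5770
Result: 53.6693 kg


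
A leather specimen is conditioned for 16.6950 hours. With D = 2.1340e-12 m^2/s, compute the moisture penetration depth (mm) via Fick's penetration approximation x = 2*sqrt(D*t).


t = 16.6950 hr * 3600 = 60102.0000 s
D * t = 2.1340e-12 * 60102.0000 = 1.2826e-07
x = 2 * sqrt(D*t) = 2 * sqrt(1.2826e-07) = 7.1626e-04 m = 0.7163 mm


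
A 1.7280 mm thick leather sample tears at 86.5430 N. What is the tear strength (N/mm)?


Formula: Tear strength = force / thickness
Substituting: Tear strength = 86.5430 / 1.7280
Result: 50.0828 N/mm


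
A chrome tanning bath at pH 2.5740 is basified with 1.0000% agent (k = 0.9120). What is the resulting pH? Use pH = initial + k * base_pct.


Formula: pH_final = pH_initial + k * base_pct
Substituting: pH_final = 2.5740 + 0.9120 * 1.0000
Result: 3.4860


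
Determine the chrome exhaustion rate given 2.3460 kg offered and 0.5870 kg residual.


Formula: Uptake = (offered - residual) / offered * 100
Substituting: Uptake = (2.3460 - 0.5870) / 2.3460 * 100
Result: 74.9787 %


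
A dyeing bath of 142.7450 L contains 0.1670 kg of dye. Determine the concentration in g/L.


Formula: Conc = dye_mass(kg) / volume(L) * 1000
Substituting: Conc = 0.1670 / 142.7450 * 1000
Result: 1.1699 g/L


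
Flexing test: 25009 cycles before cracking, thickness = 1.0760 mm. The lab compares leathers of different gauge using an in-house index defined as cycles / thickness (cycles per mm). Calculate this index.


Formula: Index = cycles / thickness
Substituting: Index = 25009 / 1.0760
Result: 23242.5651 cycles/mm


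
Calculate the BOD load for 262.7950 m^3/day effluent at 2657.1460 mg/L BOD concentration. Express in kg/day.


Formula: BOD_load = volume * conc / 1000
Substituting: BOD_load = 262.7950 * 2657.1460 / 1000
Result: 698.2847 kg/day


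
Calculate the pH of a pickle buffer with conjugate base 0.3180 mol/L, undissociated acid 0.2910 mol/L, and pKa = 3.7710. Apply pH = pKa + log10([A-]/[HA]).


ratio = [A-] / [HA] = 0.3180 / 0.2910 = 1.0928
log10(ratio) = 0.0385341
pH = pKa + log10(ratio) = 3.7710 + 0.0385341 = 3.8095


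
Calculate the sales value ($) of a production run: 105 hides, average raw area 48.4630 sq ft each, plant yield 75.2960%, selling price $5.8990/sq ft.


Raw_total = N * avg_area = 105 * 48.4630 = 5088.6150 sq ft
Finished = Raw_total * yield / 100 = 5088.6150 * 75.2960 / 100 = 3831.5236 sq ft
Value = Finished * price = 3831.5236 * 5.8990 = 22602.1574 $


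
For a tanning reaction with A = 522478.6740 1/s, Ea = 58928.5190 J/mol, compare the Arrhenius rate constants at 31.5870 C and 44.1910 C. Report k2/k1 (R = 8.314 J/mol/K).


T1 = 31.5870 + 273.15 = 304.7370 K; T2 = 44.1910 + 273.15 = 317.3410 K
k1 = A * exp(-Ea/(R*T1)) = 522478.6740 * exp(-58928.5190/(8.314*304.7370)) = 4.1384e-05 1/s
k2 = A * exp(-Ea/(R*T2)) = 522478.6740 * exp(-58928.5190/(8.314*317.3410)) = 1.0424e-04 1/s
k2/k1 = 1.0424e-04 / 4.1384e-05 = 2.5188


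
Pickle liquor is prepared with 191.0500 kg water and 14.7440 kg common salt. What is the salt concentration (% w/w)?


Formula: Conc = salt / (water + salt) * 100
Substituting: Conc = 14.7440 / (191.0500 + 14.7440) * 100
Result: 7.1644 %


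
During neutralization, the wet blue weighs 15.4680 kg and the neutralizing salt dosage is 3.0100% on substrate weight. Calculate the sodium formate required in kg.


Formula: Neutralizer = substrate * pct / 100
Substituting: Neutralizer = 15.4680 * 3.0100 / 100
Result: 0.4656 kg


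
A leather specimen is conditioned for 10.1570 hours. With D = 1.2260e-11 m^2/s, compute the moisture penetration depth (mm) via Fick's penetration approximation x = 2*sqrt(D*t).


t = 10.1570 hr * 3600 = 36565.2000 s
D * t = 1.2260e-11 * 36565.2000 = 4.4829e-07
x = 2 * sqrt(D*t) = 2 * sqrt(4.4829e-07) = 0.00133909 m = 1.3391 mm


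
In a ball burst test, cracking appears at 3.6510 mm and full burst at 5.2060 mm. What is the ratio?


Formula: Ratio = crack / burst
Substituting: Ratio = 3.6510 / 5.2060
Result: 0.7013


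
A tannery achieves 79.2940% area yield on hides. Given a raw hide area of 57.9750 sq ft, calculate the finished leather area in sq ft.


Formula: finished = raw * yield / 100
Substituting: finished = 57.9750 * 79.2940 / 100
Result: 45.9707 sq ft


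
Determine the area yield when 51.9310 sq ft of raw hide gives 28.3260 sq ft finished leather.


Formula: Yield = finished / raw * 100
Substituting: Yield = 28.3260 / 51.9310 * 100
Result: 54.5455 %


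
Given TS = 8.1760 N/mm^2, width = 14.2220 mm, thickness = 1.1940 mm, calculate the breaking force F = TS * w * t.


Formula: F = TS * w * t
Substituting: F = 8.1760 * 14.2220 * 1.1940
Result: 138.8372 N


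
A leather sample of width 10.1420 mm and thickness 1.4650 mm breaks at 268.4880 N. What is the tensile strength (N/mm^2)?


Formula: TS = force / (width * thickness)
Substituting: TS = 268.4880 / (10.1420 * 1.4650)
Result: 18.0702 N/mm^2


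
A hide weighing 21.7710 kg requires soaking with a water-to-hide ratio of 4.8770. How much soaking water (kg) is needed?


Formula: Water = hide_weight * ratio
Substituting: Water = 21.7710 * 4.8770
Result: 106.1772 kg


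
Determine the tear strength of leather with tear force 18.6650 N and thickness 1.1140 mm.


Formula: Tear strength = force / thickness
Substituting: Tear strength = 18.6650 / 1.1140
Result: 16.7549 N/mm


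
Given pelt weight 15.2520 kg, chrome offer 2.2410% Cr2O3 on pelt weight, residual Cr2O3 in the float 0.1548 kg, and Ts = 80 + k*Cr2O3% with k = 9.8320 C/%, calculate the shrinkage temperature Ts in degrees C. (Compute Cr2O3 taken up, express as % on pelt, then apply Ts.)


Offered = pelt * offer_pct / 100 = 15.2520 * 2.2410 / 100 = 0.3418 kg
Uptake = offered - residual = 0.3418 - 0.1548 = 0.1870 kg
Cr2O3% on pelt = uptake / pelt * 100 = 0.1870 / 15.2520 * 100 = 1.2261 %
Ts = 80 + k * Cr2O3% = 80 + 9.8320 * 1.2261 = 92.0545 C


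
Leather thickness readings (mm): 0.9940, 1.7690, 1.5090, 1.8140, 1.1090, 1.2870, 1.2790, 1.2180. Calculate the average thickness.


Formula: Average = sum / n
Substituting: Average = 10.9790 / 8
Result: 1.3724 mm


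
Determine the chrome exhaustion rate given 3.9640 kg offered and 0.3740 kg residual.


Formula: Uptake = (offered - residual) / offered * 100
Substituting: Uptake = (3.9640 - 0.3740) / 3.9640 * 100
Result: 90.5651 %


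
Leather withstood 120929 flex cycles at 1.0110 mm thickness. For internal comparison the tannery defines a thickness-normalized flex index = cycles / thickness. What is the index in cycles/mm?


Formula: Index = cycles / thickness
Substituting: Index = 120929 / 1.0110
Result: 119613.2542 cycles/mm


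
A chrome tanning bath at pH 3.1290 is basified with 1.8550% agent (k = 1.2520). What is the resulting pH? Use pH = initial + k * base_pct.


Formula: pH_final = pH_initial + k * base_pct
Substituting: pH_final = 3.1290 + 1.2520 * 1.8550
Result: 5.4515


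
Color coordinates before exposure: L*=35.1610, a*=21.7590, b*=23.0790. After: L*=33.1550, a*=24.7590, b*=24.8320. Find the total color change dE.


dL = -2.0060, da = 3.0000, db = 1.7530
dE = sqrt((-2.0060)^2 + 3.0000^2 + 1.7530^2) = 4.0121


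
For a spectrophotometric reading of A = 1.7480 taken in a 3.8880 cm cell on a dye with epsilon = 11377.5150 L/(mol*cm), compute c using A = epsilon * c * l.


Formula: c = A / (epsilon * l)
Substituting: c = 1.7480 / (11377.5150 * 3.8880)
Result: 3.9516e-05 mol/L


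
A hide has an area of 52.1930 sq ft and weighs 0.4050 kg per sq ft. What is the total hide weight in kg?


Formula: Weight = area * weight_per_sqft
Substituting: Weight = 52.1930 * 0.4050
Result: 21.1382 kg


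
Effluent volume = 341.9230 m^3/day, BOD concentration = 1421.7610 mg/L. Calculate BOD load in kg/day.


Formula: BOD_load = volume * conc / 1000
Substituting: BOD_load = 341.9230 * 1421.7610 / 1000
Result: 486.1328 kg/day


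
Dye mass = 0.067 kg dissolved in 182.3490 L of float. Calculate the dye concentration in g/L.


Formula: Conc = dye_mass(kg) / volume(L) * 1000
Substituting: Conc = 0.067 / 182.3490 * 1000
Result: 0.3674 g/L


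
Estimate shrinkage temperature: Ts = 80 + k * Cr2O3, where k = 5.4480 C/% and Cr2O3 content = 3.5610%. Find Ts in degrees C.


Formula: Ts = 80 + k * Cr2O3
Substituting: Ts = 80 + 5.4480 * 3.5610
Result: 99.4003 C


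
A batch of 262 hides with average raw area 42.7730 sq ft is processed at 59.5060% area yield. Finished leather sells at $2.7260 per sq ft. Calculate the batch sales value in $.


Raw_total = N * avg_area = 262 * 42.7730 = 11206.5260 sq ft
Finished = Raw_total * yield / 100 = 11206.5260 * 59.5060 / 100 = 6668.5554 sq ft
Value = Finished * price = 6668.5554 * 2.7260 = 18178.4819 $


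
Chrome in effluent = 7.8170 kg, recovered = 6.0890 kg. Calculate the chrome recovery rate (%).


Formula: Recovery = recovered / input * 100
Substituting: Recovery = 6.0890 / 7.8170 * 100
Result: 77.8943 %


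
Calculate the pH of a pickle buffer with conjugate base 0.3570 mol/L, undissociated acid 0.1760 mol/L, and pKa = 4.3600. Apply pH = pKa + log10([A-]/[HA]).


ratio = [A-] / [HA] = 0.3570 / 0.1760 = 2.0284
log10(ratio) = 0.3072
pH = pKa + log10(ratio) = 4.3600 + 0.3072 = 4.6672


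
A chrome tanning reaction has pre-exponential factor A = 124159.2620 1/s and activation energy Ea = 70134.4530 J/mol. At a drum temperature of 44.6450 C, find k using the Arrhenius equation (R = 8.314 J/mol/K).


T_K = T_C + 273.15 = 44.6450 + 273.15 = 317.7950 K
exponent = -Ea / (R * T_K) = -70134.4530 / (8.314 * 317.7950) = -26.5445
k = A * exp(exponent) = 124159.2620 * exp(-26.5445) = 3.6801e-07 1/s
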